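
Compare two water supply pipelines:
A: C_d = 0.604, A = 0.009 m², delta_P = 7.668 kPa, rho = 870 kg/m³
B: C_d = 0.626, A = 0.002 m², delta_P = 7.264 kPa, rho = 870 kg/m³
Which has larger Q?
Q(A) = 22.82 L/s, Q(B) = 5.116 L/s. Answer: A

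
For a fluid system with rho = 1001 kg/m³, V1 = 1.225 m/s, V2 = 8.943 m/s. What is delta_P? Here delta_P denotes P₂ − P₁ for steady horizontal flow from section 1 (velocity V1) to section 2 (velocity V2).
Formula: \Delta P = \frac{1}{2} \rho (V_1^2 - V_2^2)
delta_P = 0.5·1001·(1.225² − 8.943²)/1000 = -39.28 kPa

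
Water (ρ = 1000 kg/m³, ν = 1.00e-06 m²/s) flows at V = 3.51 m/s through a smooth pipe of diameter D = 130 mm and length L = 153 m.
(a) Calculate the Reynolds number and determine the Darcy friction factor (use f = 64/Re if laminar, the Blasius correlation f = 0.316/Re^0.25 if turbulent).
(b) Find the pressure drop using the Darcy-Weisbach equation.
(a) Re = V·D/ν = 3.51·0.13/1.00e-06 = 456300 → turbulent (Re > 4000); f = 0.316/Re^0.25 = 0.316/456300^0.25 = 0.012158 (Blasius is strictly valid for Re ≲ 1e5; used here as the smooth-pipe estimate the problem specifies)
(b) Darcy-Weisbach: ΔP = f·(L/D)·½ρV²/1000 = 0.012158·(153/0.130)·½·1000·3.51²/1000 = 88.14 kPa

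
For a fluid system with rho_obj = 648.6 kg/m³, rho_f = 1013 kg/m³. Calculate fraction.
Formula: f_{sub} = \frac{\rho_{obj}}{\rho_f}
fraction = 648.6/1013 = 0.6403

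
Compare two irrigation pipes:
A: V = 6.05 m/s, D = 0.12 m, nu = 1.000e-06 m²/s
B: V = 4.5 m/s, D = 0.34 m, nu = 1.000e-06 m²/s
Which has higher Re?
Re(A) = 726000, Re(B) = 1.530e+06. Answer: B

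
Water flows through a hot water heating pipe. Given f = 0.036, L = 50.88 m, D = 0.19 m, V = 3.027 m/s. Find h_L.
Formula: h_L = f \frac{L}{D} \frac{V^2}{2g}
h_L = 0.036·(50.88/0.19)·3.027²/(2·9.81) = 4.502 m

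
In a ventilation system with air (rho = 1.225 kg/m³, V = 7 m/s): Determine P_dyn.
Formula: P_{dyn} = \frac{1}{2} \rho V^2
P_dyn = 0.5·1.225·7²/1000 = 0.03001 kPa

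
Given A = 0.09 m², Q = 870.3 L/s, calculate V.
Formula: Q = A V
Substituting knowns: 870.3 = 0.09·V·1000
Solving for V: V = (870.3/1000)/0.09 = 9.67 m/s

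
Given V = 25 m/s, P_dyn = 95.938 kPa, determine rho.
Formula: P_{dyn} = \frac{1}{2} \rho V^2
Substituting knowns: 95.938 = 0.5·rho·25²/1000
Solving for rho: rho = 2·(95.938·1000)/25² = 307 kg/m³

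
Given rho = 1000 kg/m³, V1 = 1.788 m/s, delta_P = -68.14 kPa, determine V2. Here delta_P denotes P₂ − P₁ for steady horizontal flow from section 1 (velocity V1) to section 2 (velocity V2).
Formula: \Delta P = \frac{1}{2} \rho (V_1^2 - V_2^2)
Substituting knowns: -68.14 = 0.5·1000·(1.788² − V2²)/1000
Solving for V2: V2 = √(1.788² − 2·(-68.14·1000)/1000) = 11.81 m/s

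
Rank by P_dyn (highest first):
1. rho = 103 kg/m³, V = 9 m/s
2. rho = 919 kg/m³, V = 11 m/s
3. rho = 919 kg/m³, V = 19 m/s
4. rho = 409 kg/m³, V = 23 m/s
Case 1: P_dyn = 4.171 kPa
Case 2: P_dyn = 55.6 kPa
Case 3: P_dyn = 165.9 kPa
Case 4: P_dyn = 108.2 kPa
Ranking (highest first): 3, 4, 2, 1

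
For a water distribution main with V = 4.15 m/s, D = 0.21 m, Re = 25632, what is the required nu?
Formula: Re = \frac{V D}{\nu}
Substituting knowns: 25632 = 4.15·0.21/nu
Solving for nu: nu = 4.15·0.21/25632 = 3.400e-05 m²/s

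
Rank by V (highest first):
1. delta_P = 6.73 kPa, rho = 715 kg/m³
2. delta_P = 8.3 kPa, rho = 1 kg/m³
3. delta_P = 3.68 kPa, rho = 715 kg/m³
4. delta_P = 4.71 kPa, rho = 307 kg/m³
Case 1: V = 4.339 m/s
Case 2: V = 128.8 m/s
Case 3: V = 3.208 m/s
Case 4: V = 5.539 m/s
Ranking (highest first): 2, 4, 1, 3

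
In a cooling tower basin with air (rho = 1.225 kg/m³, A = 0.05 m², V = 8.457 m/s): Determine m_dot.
Formula: \dot{m} = \rho A V
m_dot = 1.225·0.05·8.457 = 0.518 kg/s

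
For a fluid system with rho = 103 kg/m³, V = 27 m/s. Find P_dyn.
Formula: P_{dyn} = \frac{1}{2} \rho V^2
P_dyn = 0.5·103·27²/1000 = 37.54 kPa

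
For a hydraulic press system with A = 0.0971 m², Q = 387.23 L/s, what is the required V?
Formula: Q = A V
Substituting knowns: 387.23 = 0.0971·V·1000
Solving for V: V = (387.23/1000)/0.0971 = 3.988 m/s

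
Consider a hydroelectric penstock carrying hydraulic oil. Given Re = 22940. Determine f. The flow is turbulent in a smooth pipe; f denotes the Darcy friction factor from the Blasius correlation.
Formula: f = \frac{0.316}{Re^{0.25}}
f = 0.316/22940^0.25 = 0.02568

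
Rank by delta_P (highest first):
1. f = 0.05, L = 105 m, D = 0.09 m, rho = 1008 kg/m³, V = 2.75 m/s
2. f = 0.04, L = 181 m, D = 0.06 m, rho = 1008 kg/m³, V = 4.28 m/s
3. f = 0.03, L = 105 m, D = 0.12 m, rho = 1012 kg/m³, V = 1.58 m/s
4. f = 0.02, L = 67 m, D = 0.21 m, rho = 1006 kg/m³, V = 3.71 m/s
Case 1: delta_P = 222.3 kPa
Case 2: delta_P = 1114 kPa
Case 3: delta_P = 33.16 kPa
Case 4: delta_P = 44.18 kPa
Ranking (highest first): 2, 1, 4, 3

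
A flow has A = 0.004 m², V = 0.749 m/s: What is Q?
Formula: Q = A V
Q = 0.004·0.749·1000 = 2.996 L/s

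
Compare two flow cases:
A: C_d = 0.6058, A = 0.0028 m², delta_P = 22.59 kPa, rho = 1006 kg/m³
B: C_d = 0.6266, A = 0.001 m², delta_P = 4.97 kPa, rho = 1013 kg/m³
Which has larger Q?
Q(A) = 11.37 L/s, Q(B) = 1.963 L/s. Answer: A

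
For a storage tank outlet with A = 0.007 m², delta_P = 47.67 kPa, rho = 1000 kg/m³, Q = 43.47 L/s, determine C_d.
Formula: Q = C_d A \sqrt{\frac{2 \Delta P}{\rho}}
Substituting knowns: 43.47 = C_d·0.007·√(2·(47.67·1000)/1000)·1000
Solving for C_d: C_d = (43.47/1000)/(0.007·√(2·(47.67·1000)/1000)) = 0.636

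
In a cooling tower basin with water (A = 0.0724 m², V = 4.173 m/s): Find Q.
Formula: Q = A V
Q = 0.0724·4.173·1000 = 302.1 L/s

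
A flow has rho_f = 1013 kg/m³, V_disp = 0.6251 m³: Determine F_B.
Formula: F_B = \rho_f g V_{disp}
F_B = 1013·9.81·0.6251 = 6212 N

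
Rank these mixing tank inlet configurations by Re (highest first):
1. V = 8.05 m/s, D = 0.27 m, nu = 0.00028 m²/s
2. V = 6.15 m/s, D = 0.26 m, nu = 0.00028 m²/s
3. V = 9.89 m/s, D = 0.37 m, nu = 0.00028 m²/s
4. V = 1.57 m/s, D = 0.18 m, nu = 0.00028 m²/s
Case 1: Re = 7763
Case 2: Re = 5711
Case 3: Re = 13069
Case 4: Re = 1009
Ranking (highest first): 3, 1, 2, 4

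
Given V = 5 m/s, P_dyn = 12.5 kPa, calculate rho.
Formula: P_{dyn} = \frac{1}{2} \rho V^2
Substituting knowns: 12.5 = 0.5·rho·5²/1000
Solving for rho: rho = 2·(12.5·1000)/5² = 1000 kg/m³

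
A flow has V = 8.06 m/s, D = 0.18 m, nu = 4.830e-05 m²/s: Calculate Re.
Formula: Re = \frac{V D}{\nu}
Re = 8.06·0.18/4.830e-05 = 30037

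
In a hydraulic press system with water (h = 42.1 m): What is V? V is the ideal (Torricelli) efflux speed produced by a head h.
Formula: V = \sqrt{2 g h}
V = √(2·9.81·42.1) = 28.74 m/s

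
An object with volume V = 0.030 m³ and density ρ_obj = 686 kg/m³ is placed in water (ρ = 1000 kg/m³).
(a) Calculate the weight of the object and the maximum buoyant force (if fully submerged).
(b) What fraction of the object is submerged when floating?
(a) W=rho_obj*g*V=686*9.81*0.030=201.9 N; F_B(max)=rho*g*V=1000*9.81*0.030=294.3 N
(b) Floating fraction=rho_obj/rho=686/1000=0.686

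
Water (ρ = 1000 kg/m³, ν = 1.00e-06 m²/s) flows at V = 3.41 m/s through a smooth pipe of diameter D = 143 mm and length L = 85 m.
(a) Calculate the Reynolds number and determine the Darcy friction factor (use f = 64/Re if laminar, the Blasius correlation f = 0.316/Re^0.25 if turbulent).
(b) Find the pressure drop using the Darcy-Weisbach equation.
(a) Re = V·D/ν = 3.41·0.143/1.00e-06 = 487630 → turbulent (Re > 4000); f = 0.316/Re^0.25 = 0.316/487630^0.25 = 0.011958 (Blasius is strictly valid for Re ≲ 1e5; used here as the smooth-pipe estimate the problem specifies)
(b) Darcy-Weisbach: ΔP = f·(L/D)·½ρV²/1000 = 0.011958·(85/0.143)·½·1000·3.41²/1000 = 41.33 kPa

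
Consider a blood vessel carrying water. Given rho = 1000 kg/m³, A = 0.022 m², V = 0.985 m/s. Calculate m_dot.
Formula: \dot{m} = \rho A V
m_dot = 1000·0.022·0.985 = 21.67 kg/s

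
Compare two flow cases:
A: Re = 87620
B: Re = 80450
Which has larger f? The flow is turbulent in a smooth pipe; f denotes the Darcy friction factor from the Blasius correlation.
f(A) = 0.01837, f(B) = 0.01876. Answer: B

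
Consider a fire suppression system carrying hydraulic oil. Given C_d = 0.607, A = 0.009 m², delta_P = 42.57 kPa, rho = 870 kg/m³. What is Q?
Formula: Q = C_d A \sqrt{\frac{2 \Delta P}{\rho}}
Q = 0.607·0.009·√(2·(42.57·1000)/870)·1000 = 54.04 L/s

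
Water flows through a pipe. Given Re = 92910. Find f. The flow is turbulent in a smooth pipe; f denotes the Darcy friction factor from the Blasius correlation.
Formula: f = \frac{0.316}{Re^{0.25}}
f = 0.316/92910^0.25 = 0.0181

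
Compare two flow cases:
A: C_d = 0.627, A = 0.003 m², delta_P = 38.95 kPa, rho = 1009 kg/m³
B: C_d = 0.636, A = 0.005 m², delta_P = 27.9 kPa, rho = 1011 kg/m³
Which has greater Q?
Q(A) = 16.53 L/s, Q(B) = 23.62 L/s. Answer: B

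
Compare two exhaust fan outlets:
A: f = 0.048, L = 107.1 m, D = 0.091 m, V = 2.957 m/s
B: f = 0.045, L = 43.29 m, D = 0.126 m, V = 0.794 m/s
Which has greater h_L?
h_L(A) = 25.18 m, h_L(B) = 0.4968 m. Answer: A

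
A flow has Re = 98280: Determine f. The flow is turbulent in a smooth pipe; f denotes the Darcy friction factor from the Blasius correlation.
Formula: f = \frac{0.316}{Re^{0.25}}
f = 0.316/98280^0.25 = 0.01785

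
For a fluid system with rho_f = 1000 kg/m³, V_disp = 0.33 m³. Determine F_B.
Formula: F_B = \rho_f g V_{disp}
F_B = 1000·9.81·0.33 = 3237 N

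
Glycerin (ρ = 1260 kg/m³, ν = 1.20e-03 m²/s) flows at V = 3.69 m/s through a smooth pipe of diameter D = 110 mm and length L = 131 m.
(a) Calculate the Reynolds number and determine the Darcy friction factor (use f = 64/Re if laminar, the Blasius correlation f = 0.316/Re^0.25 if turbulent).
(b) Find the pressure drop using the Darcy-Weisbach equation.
(a) Re = V·D/ν = 3.69·0.11/1.20e-03 = 338.25 → laminar (Re < 2300); f = 64/Re = 64/338.25 = 0.18921
(b) Darcy-Weisbach: ΔP = f·(L/D)·½ρV²/1000 = 0.18921·(131/0.110)·½·1260·3.69²/1000 = 1933 kPa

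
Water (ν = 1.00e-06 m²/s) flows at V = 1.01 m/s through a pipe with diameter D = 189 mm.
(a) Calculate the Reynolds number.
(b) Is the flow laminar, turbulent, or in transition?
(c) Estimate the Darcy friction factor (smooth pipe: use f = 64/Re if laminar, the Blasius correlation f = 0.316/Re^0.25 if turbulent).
(a) Re = V·D/ν = 1.01·0.189/1.00e-06 = 190890
(b) Flow regime: turbulent (Re > 4000)
(c) Friction factor: f = 0.316/Re^0.25 = 0.316/190890^0.25 = 0.01512 (Blasius is strictly valid for Re ≲ 1e5; used here as the smooth-pipe estimate the problem specifies)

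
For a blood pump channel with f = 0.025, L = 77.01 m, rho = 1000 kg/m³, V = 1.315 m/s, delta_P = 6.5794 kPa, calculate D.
Formula: \Delta P = f \frac{L}{D} \frac{\rho V^2}{2}
Substituting knowns: 6.5794 = 0.025·(77.01/D)·0.5·1000·1.315²/1000
Solving for D: D = 0.025·77.01·0.5·1000·1.315²/(6.5794·1000) = 0.253 m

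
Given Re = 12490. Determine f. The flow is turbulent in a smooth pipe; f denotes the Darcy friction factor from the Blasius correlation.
Formula: f = \frac{0.316}{Re^{0.25}}
f = 0.316/12490^0.25 = 0.02989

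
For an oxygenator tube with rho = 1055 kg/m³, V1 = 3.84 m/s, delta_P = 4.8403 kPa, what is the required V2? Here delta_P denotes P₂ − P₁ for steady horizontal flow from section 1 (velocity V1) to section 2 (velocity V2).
Formula: \Delta P = \frac{1}{2} \rho (V_1^2 - V_2^2)
Substituting knowns: 4.8403 = 0.5·1055·(3.84² − V2²)/1000
Solving for V2: V2 = √(3.84² − 2·(4.8403·1000)/1055) = 2.36 m/s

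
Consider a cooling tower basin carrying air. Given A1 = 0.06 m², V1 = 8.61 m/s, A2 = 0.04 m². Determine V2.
Formula: V_2 = \frac{A_1 V_1}{A_2}
V2 = 0.06·8.61/0.04 = 12.91 m/s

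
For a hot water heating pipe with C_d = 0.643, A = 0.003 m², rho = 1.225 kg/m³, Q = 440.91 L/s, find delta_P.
Formula: Q = C_d A \sqrt{\frac{2 \Delta P}{\rho}}
Substituting knowns: 440.91 = 0.643·0.003·√(2·(delta_P·1000)/1.225)·1000
Solving for delta_P: delta_P = ((440.91/1000)/(0.643·0.003))²·1.225/2/1000 = 32 kPa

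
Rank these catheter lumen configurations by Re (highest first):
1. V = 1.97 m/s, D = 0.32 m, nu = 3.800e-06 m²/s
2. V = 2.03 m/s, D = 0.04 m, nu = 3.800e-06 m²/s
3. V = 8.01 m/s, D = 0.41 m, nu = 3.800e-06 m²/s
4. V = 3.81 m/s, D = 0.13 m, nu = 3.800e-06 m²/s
Case 1: Re = 165895
Case 2: Re = 21368
Case 3: Re = 864237
Case 4: Re = 130342
Ranking (highest first): 3, 1, 4, 2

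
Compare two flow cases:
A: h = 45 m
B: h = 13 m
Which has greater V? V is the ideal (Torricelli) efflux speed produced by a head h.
V(A) = 29.71 m/s, V(B) = 15.97 m/s. Answer: A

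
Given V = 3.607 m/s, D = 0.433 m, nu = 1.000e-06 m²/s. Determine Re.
Formula: Re = \frac{V D}{\nu}
Re = 3.607·0.433/1.000e-06 = 1.562e+06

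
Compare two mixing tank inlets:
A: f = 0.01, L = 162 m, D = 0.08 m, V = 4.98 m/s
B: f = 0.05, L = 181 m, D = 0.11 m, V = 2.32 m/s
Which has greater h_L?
h_L(A) = 25.6 m, h_L(B) = 22.57 m. Answer: A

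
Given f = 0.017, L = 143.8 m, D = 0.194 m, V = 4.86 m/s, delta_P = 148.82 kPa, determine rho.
Formula: \Delta P = f \frac{L}{D} \frac{\rho V^2}{2}
Substituting knowns: 148.82 = 0.017·(143.8/0.194)·0.5·rho·4.86²/1000
Solving for rho: rho = (148.82·1000)/(0.017·(143.8/0.194)·0.5·4.86²) = 1000 kg/m³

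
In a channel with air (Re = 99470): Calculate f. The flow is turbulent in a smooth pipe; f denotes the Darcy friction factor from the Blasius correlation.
Formula: f = \frac{0.316}{Re^{0.25}}
f = 0.316/99470^0.25 = 0.01779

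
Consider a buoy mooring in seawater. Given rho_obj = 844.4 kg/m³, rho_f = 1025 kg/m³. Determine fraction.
Formula: f_{sub} = \frac{\rho_{obj}}{\rho_f}
fraction = 844.4/1025 = 0.8238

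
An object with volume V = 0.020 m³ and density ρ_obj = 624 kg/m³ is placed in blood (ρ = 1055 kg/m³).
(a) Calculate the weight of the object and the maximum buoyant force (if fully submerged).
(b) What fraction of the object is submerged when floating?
(a) W=rho_obj*g*V=624*9.81*0.020=122.4 N; F_B(max)=rho*g*V=1055*9.81*0.020=207.0 N
(b) Floating fraction=rho_obj/rho=624/1055=0.591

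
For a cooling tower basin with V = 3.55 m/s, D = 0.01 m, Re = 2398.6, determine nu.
Formula: Re = \frac{V D}{\nu}
Substituting knowns: 2398.6 = 3.55·0.01/nu
Solving for nu: nu = 3.55·0.01/2398.6 = 1.480e-05 m²/s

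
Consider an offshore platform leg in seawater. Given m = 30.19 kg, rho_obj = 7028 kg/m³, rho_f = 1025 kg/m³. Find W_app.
Formula: W_{app} = mg\left(1 - \frac{\rho_f}{\rho_{obj}}\right)
W_app = 30.19·9.81·(1 − 1025/7028) = 253 N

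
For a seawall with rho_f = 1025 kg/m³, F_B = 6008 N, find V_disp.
Formula: F_B = \rho_f g V_{disp}
Substituting knowns: 6008 = 1025·9.81·V_disp
Solving for V_disp: V_disp = 6008/(1025·9.81) = 0.5975 m³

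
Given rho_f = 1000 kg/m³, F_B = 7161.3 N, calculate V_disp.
Formula: F_B = \rho_f g V_{disp}
Substituting knowns: 7161.3 = 1000·9.81·V_disp
Solving for V_disp: V_disp = 7161.3/(1000·9.81) = 0.73 m³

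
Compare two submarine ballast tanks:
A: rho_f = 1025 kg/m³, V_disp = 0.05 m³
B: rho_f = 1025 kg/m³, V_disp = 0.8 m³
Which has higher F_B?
F_B(A) = 502.8 N, F_B(B) = 8044 N. Answer: B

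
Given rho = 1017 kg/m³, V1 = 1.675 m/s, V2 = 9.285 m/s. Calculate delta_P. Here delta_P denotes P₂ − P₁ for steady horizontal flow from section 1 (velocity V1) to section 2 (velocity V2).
Formula: \Delta P = \frac{1}{2} \rho (V_1^2 - V_2^2)
delta_P = 0.5·1017·(1.675² − 9.285²)/1000 = -42.41 kPa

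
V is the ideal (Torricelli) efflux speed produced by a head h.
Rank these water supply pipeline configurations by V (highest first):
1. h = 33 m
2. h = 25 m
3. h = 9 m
Case 1: V = 25.45 m/s
Case 2: V = 22.15 m/s
Case 3: V = 13.29 m/s
Ranking (highest first): 1, 2, 3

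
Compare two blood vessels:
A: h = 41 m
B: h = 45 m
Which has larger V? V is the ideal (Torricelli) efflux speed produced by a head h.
V(A) = 28.36 m/s, V(B) = 29.71 m/s. Answer: B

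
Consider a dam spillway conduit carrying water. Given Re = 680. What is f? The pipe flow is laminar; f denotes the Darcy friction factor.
Formula: f = \frac{64}{Re}
f = 64/680 = 0.09412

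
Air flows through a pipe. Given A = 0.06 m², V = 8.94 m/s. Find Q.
Formula: Q = A V
Q = 0.06·8.94·1000 = 536.4 L/s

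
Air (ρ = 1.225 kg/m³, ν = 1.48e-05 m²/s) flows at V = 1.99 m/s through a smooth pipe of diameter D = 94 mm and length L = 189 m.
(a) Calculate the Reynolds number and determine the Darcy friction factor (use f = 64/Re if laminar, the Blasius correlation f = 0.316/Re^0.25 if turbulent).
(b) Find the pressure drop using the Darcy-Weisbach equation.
(a) Re = V·D/ν = 1.99·0.094/1.48e-05 = 12639 → turbulent (Re > 4000); f = 0.316/Re^0.25 = 0.316/12639^0.25 = 0.029803
(b) Darcy-Weisbach: ΔP = f·(L/D)·½ρV²/1000 = 0.029803·(189/0.094)·½·1.225·1.99²/1000 = 0.1453 kPa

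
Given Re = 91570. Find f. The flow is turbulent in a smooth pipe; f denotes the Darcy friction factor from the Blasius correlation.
Formula: f = \frac{0.316}{Re^{0.25}}
f = 0.316/91570^0.25 = 0.01817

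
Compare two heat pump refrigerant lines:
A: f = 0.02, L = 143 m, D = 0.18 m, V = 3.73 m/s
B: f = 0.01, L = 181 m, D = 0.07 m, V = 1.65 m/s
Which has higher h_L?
h_L(A) = 11.27 m, h_L(B) = 3.588 m. Answer: A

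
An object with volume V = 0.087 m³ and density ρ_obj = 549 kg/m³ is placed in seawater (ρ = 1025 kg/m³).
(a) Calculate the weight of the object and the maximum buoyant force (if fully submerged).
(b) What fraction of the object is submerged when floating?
(a) W=rho_obj*g*V=549*9.81*0.087=468.6 N; F_B(max)=rho*g*V=1025*9.81*0.087=874.8 N
(b) Floating fraction=rho_obj/rho=549/1025=0.536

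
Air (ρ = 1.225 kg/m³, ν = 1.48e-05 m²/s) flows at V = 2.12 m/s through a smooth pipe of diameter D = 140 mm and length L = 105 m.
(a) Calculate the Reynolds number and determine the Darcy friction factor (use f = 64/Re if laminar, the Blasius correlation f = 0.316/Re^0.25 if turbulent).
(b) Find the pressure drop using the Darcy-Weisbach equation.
(a) Re = V·D/ν = 2.12·0.14/1.48e-05 = 20054 → turbulent (Re > 4000); f = 0.316/Re^0.25 = 0.316/20054^0.25 = 0.026554
(b) Darcy-Weisbach: ΔP = f·(L/D)·½ρV²/1000 = 0.026554·(105/0.140)·½·1.225·2.12²/1000 = 0.05482 kPa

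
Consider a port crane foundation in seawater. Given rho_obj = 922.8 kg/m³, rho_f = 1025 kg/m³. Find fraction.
Formula: f_{sub} = \frac{\rho_{obj}}{\rho_f}
fraction = 922.8/1025 = 0.9003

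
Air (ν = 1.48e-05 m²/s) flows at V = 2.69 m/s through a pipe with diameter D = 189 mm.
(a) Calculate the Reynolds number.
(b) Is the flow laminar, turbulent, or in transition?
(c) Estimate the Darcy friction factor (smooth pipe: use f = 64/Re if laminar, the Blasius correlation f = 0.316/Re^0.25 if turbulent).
(a) Re = V·D/ν = 2.69·0.189/1.48e-05 = 34352
(b) Flow regime: turbulent (Re > 4000)
(c) Friction factor: f = 0.316/Re^0.25 = 0.316/34352^0.25 = 0.02321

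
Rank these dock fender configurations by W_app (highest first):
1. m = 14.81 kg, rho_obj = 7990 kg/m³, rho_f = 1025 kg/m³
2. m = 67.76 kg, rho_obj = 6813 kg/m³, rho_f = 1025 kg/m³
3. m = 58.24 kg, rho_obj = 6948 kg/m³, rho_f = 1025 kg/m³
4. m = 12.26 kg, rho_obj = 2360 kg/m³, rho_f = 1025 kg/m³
Case 1: W_app = 126.6 N
Case 2: W_app = 564.7 N
Case 3: W_app = 487 N
Case 4: W_app = 68.03 N
Ranking (highest first): 2, 3, 1, 4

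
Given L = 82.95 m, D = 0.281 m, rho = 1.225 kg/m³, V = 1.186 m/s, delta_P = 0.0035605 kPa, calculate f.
Formula: \Delta P = f \frac{L}{D} \frac{\rho V^2}{2}
Substituting knowns: 0.0035605 = f·(82.95/0.281)·0.5·1.225·1.186²/1000
Solving for f: f = (0.0035605·1000)/((82.95/0.281)·0.5·1.225·1.186²) = 0.014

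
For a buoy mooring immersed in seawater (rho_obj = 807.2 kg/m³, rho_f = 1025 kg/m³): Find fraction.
Formula: f_{sub} = \frac{\rho_{obj}}{\rho_f}
fraction = 807.2/1025 = 0.7875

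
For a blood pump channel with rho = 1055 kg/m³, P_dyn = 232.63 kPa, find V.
Formula: P_{dyn} = \frac{1}{2} \rho V^2
Substituting knowns: 232.63 = 0.5·1055·V²/1000
Solving for V: V = √(2·(232.63·1000)/1055) = 21 m/s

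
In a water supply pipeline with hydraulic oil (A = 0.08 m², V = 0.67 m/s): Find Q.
Formula: Q = A V
Q = 0.08·0.67·1000 = 53.6 L/s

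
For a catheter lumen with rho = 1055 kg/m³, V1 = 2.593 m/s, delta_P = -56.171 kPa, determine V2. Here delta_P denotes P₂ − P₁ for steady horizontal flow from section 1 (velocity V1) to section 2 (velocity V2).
Formula: \Delta P = \frac{1}{2} \rho (V_1^2 - V_2^2)
Substituting knowns: -56.171 = 0.5·1055·(2.593² − V2²)/1000
Solving for V2: V2 = √(2.593² − 2·(-56.171·1000)/1055) = 10.64 m/s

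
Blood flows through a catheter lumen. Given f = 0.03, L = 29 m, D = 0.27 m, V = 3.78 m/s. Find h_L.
Formula: h_L = f \frac{L}{D} \frac{V^2}{2g}
h_L = 0.03·(29/0.27)·3.78²/(2·9.81) = 2.347 m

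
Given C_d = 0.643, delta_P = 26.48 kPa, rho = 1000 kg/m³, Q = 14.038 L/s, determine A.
Formula: Q = C_d A \sqrt{\frac{2 \Delta P}{\rho}}
Substituting knowns: 14.038 = 0.643·A·√(2·(26.48·1000)/1000)·1000
Solving for A: A = (14.038/1000)/(0.643·√(2·(26.48·1000)/1000)) = 0.003 m²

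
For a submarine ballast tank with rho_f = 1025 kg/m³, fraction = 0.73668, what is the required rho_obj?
Formula: f_{sub} = \frac{\rho_{obj}}{\rho_f}
Substituting knowns: 0.73668 = rho_obj/1025
Solving for rho_obj: rho_obj = 0.73668·1025 = 755.1 kg/m³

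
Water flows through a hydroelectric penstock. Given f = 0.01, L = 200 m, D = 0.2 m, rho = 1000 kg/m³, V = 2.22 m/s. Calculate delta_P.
Formula: \Delta P = f \frac{L}{D} \frac{\rho V^2}{2}
delta_P = 0.01·(200/0.2)·0.5·1000·2.22²/1000 = 24.64 kPa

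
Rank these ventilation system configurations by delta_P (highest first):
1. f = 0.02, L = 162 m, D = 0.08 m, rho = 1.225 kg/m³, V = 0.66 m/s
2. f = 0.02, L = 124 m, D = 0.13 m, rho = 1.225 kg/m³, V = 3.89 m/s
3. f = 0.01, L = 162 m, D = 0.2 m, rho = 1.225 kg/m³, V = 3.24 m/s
Case 1: delta_P = 0.01081 kPa
Case 2: delta_P = 0.1768 kPa
Case 3: delta_P = 0.05208 kPa
Ranking (highest first): 2, 3, 1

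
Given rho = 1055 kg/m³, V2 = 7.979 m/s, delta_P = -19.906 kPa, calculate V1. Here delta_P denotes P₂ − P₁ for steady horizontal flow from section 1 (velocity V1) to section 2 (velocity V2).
Formula: \Delta P = \frac{1}{2} \rho (V_1^2 - V_2^2)
Substituting knowns: -19.906 = 0.5·1055·(V1² − 7.979²)/1000
Solving for V1: V1 = √(7.979² + 2·(-19.906·1000)/1055) = 5.092 m/s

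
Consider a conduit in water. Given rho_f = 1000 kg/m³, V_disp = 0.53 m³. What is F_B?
Formula: F_B = \rho_f g V_{disp}
F_B = 1000·9.81·0.53 = 5199 N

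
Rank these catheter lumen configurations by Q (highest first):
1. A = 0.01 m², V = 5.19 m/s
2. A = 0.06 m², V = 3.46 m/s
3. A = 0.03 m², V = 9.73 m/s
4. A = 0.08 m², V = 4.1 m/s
Case 1: Q = 51.9 L/s
Case 2: Q = 207.6 L/s
Case 3: Q = 291.9 L/s
Case 4: Q = 328 L/s
Ranking (highest first): 4, 3, 2, 1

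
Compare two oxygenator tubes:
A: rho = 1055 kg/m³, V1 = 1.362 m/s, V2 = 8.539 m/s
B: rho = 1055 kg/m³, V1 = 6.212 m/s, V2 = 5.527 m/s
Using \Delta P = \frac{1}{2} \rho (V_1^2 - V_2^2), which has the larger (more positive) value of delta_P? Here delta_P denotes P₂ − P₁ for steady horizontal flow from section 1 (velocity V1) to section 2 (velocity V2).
delta_P(A) = -37.48 kPa, delta_P(B) = 4.242 kPa. Answer: B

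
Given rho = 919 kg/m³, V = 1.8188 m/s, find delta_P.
Formula: V = \sqrt{\frac{2 \Delta P}{\rho}}
Substituting knowns: 1.8188 = √(2·(delta_P·1000)/919)
Solving for delta_P: delta_P = 1.8188²·919/2/1000 = 1.52 kPa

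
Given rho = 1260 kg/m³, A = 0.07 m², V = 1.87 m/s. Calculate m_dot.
Formula: \dot{m} = \rho A V
m_dot = 1260·0.07·1.87 = 164.9 kg/s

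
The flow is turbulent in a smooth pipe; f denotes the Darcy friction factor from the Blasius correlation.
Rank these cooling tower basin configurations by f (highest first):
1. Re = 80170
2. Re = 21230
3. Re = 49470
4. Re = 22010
Case 1: f = 0.01878
Case 2: f = 0.02618
Case 3: f = 0.02119
Case 4: f = 0.02594
Ranking (highest first): 2, 4, 3, 1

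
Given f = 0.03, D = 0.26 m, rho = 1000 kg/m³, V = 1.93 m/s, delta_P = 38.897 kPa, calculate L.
Formula: \Delta P = f \frac{L}{D} \frac{\rho V^2}{2}
Substituting knowns: 38.897 = 0.03·(L/0.26)·0.5·1000·1.93²/1000
Solving for L: L = (38.897·1000)·0.26/(0.03·0.5·1000·1.93²) = 181 m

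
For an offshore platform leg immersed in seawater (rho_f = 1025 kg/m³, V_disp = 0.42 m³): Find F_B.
Formula: F_B = \rho_f g V_{disp}
F_B = 1025·9.81·0.42 = 4223 N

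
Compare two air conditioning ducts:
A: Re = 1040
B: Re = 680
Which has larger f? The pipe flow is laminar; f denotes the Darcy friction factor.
f(A) = 0.06154, f(B) = 0.09412. Answer: B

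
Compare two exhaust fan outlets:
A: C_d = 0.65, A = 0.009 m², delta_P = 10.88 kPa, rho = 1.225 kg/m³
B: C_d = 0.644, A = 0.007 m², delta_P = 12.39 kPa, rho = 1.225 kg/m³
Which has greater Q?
Q(A) = 779.7 L/s, Q(B) = 641.2 L/s. Answer: A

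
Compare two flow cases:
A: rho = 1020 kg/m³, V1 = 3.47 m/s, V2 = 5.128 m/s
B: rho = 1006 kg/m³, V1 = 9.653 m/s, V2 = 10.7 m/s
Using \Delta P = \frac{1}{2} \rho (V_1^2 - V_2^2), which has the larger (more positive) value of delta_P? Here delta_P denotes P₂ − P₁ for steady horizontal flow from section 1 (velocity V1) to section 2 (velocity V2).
delta_P(A) = -7.27 kPa, delta_P(B) = -10.72 kPa. Answer: A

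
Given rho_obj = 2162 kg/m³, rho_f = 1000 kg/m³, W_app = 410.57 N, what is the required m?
Formula: W_{app} = mg\left(1 - \frac{\rho_f}{\rho_{obj}}\right)
Substituting knowns: 410.57 = m·9.81·(1 − 1000/2162)
Solving for m: m = 410.57/(9.81·(1 − 1000/2162)) = 77.87 kg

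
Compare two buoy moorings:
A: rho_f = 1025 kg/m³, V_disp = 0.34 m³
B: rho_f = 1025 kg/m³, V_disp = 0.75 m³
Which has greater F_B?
F_B(A) = 3419 N, F_B(B) = 7541 N. Answer: B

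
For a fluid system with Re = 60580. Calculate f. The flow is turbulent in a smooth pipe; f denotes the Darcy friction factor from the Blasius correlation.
Formula: f = \frac{0.316}{Re^{0.25}}
f = 0.316/60580^0.25 = 0.02014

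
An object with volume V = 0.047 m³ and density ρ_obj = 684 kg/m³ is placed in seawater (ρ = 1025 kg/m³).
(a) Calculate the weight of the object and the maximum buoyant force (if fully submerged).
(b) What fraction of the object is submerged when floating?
(a) W=rho_obj*g*V=684*9.81*0.047=315.4 N; F_B(max)=rho*g*V=1025*9.81*0.047=472.6 N
(b) Floating fraction=rho_obj/rho=684/1025=0.667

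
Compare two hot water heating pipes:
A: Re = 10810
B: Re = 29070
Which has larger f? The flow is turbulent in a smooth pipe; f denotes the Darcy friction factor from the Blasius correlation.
f(A) = 0.03099, f(B) = 0.0242. Answer: A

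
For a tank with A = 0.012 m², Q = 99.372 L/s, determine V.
Formula: Q = A V
Substituting knowns: 99.372 = 0.012·V·1000
Solving for V: V = (99.372/1000)/0.012 = 8.281 m/s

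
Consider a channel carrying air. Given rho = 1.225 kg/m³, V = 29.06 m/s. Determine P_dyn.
Formula: P_{dyn} = \frac{1}{2} \rho V^2
P_dyn = 0.5·1.225·29.06²/1000 = 0.5172 kPa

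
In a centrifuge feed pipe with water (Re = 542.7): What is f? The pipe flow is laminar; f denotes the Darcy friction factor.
Formula: f = \frac{64}{Re}
f = 64/542.7 = 0.1179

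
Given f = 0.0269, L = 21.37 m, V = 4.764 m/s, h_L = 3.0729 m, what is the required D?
Formula: h_L = f \frac{L}{D} \frac{V^2}{2g}
Substituting knowns: 3.0729 = 0.0269·(21.37/D)·4.764²/(2·9.81)
Solving for D: D = 0.0269·21.37·4.764²/(2·9.81·3.0729) = 0.2164 m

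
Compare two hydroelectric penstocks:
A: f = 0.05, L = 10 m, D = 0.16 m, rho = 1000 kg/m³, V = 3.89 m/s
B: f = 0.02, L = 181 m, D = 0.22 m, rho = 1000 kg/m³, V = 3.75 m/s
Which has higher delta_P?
delta_P(A) = 23.64 kPa, delta_P(B) = 115.7 kPa. Answer: B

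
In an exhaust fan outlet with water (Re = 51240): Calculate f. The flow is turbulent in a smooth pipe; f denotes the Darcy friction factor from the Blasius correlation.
Formula: f = \frac{0.316}{Re^{0.25}}
f = 0.316/51240^0.25 = 0.021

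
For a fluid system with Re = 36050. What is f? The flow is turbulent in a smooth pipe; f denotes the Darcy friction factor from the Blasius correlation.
Formula: f = \frac{0.316}{Re^{0.25}}
f = 0.316/36050^0.25 = 0.02293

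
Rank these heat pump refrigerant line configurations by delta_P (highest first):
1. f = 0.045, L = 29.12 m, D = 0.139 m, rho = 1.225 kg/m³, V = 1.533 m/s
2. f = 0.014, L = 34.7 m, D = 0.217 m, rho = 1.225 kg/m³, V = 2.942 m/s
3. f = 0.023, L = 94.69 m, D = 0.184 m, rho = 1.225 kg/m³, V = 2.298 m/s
Case 1: delta_P = 0.01357 kPa
Case 2: delta_P = 0.01187 kPa
Case 3: delta_P = 0.03828 kPa
Ranking (highest first): 3, 1, 2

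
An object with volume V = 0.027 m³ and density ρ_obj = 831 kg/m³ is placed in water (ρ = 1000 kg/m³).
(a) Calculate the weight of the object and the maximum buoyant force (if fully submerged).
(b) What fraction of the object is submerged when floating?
(a) W=rho_obj*g*V=831*9.81*0.027=220.1 N; F_B(max)=rho*g*V=1000*9.81*0.027=264.9 N
(b) Floating fraction=rho_obj/rho=831/1000=0.831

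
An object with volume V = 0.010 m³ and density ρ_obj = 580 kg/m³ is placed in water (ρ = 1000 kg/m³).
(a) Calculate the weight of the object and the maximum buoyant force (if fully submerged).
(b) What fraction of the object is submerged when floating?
(a) W=rho_obj*g*V=580*9.81*0.010=56.9 N; F_B(max)=rho*g*V=1000*9.81*0.010=98.1 N
(b) Floating fraction=rho_obj/rho=580/1000=0.580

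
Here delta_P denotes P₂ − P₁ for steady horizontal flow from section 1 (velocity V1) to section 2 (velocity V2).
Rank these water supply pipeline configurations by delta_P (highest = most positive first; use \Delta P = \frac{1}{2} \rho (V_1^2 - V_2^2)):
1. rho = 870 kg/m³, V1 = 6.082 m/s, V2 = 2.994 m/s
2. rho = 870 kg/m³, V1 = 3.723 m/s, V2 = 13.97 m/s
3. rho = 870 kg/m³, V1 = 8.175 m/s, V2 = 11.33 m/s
Case 1: delta_P = 12.19 kPa
Case 2: delta_P = -78.87 kPa
Case 3: delta_P = -26.77 kPa
Ranking (highest first): 1, 3, 2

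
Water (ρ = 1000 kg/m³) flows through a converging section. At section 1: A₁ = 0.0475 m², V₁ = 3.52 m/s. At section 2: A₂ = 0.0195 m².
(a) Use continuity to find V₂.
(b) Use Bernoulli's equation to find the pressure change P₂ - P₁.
(a) Continuity: A₁V₁=A₂V₂ -> V₂=A₁V₁/A₂=0.0475*3.52/0.0195=8.57 m/s
(b) Bernoulli: P₂-P₁=0.5*rho*(V₁^2-V₂^2)/1000=0.5*1000*(3.52^2-8.57^2)/1000=-30.53 kPa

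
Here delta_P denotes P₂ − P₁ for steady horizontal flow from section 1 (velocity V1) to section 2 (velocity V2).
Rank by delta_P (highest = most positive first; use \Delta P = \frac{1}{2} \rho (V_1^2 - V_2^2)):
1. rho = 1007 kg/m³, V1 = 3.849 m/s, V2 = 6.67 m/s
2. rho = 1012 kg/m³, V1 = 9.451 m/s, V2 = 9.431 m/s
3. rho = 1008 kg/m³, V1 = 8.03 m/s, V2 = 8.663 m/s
Case 1: delta_P = -14.94 kPa
Case 2: delta_P = 0.1911 kPa
Case 3: delta_P = -5.326 kPa
Ranking (highest first): 2, 3, 1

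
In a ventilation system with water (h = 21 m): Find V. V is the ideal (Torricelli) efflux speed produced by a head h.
Formula: V = \sqrt{2 g h}
V = √(2·9.81·21) = 20.3 m/s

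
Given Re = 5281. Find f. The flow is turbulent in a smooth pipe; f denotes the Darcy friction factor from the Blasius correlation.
Formula: f = \frac{0.316}{Re^{0.25}}
f = 0.316/5281^0.25 = 0.03707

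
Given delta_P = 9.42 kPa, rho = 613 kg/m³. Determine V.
Formula: V = \sqrt{\frac{2 \Delta P}{\rho}}
V = √(2·(9.42·1000)/613) = 5.544 m/s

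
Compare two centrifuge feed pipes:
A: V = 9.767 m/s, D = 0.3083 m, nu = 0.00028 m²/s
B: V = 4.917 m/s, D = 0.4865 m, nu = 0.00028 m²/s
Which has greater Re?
Re(A) = 10754, Re(B) = 8543. Answer: A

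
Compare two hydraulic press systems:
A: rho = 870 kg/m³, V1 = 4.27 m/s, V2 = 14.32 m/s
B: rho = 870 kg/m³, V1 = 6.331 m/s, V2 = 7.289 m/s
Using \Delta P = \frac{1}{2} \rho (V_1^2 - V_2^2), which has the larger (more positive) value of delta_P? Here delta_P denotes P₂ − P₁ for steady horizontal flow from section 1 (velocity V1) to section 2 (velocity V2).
delta_P(A) = -81.27 kPa, delta_P(B) = -5.676 kPa. Answer: B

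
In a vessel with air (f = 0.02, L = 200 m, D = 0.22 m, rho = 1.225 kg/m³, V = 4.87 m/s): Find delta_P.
Formula: \Delta P = f \frac{L}{D} \frac{\rho V^2}{2}
delta_P = 0.02·(200/0.22)·0.5·1.225·4.87²/1000 = 0.2641 kPa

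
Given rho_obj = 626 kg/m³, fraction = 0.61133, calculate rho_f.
Formula: f_{sub} = \frac{\rho_{obj}}{\rho_f}
Substituting knowns: 0.61133 = 626/rho_f
Solving for rho_f: rho_f = 626/0.61133 = 1024 kg/m³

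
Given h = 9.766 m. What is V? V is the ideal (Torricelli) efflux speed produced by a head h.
Formula: V = \sqrt{2 g h}
V = √(2·9.81·9.766) = 13.84 m/s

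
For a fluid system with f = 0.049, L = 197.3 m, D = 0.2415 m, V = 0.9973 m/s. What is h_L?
Formula: h_L = f \frac{L}{D} \frac{V^2}{2g}
h_L = 0.049·(197.3/0.2415)·0.9973²/(2·9.81) = 2.029 m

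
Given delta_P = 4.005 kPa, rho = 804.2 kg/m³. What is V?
Formula: V = \sqrt{\frac{2 \Delta P}{\rho}}
V = √(2·(4.005·1000)/804.2) = 3.156 m/s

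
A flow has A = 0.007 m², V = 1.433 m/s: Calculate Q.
Formula: Q = A V
Q = 0.007·1.433·1000 = 10.03 L/s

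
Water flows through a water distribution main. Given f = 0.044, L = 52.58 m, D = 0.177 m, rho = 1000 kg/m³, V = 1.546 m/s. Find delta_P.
Formula: \Delta P = f \frac{L}{D} \frac{\rho V^2}{2}
delta_P = 0.044·(52.58/0.177)·0.5·1000·1.546²/1000 = 15.62 kPa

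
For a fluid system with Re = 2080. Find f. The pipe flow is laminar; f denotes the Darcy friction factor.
Formula: f = \frac{64}{Re}
f = 64/2080 = 0.03077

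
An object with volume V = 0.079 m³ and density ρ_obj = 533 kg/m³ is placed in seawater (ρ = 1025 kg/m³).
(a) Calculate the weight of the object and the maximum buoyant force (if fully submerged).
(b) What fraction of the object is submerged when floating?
(a) W=rho_obj*g*V=533*9.81*0.079=413.1 N; F_B(max)=rho*g*V=1025*9.81*0.079=794.4 N
(b) Floating fraction=rho_obj/rho=533/1025=0.520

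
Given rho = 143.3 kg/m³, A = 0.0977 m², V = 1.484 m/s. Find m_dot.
Formula: \dot{m} = \rho A V
m_dot = 143.3·0.0977·1.484 = 20.78 kg/s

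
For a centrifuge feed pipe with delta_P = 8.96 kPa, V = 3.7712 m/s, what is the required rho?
Formula: V = \sqrt{\frac{2 \Delta P}{\rho}}
Substituting knowns: 3.7712 = √(2·(8.96·1000)/rho)
Solving for rho: rho = 2·(8.96·1000)/3.7712² = 1260 kg/m³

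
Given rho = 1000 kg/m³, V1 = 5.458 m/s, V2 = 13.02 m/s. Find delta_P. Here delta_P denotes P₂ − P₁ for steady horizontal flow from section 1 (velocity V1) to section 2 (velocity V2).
Formula: \Delta P = \frac{1}{2} \rho (V_1^2 - V_2^2)
delta_P = 0.5·1000·(5.458² − 13.02²)/1000 = -69.87 kPa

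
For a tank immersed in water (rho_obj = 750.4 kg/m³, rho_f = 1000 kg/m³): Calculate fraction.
Formula: f_{sub} = \frac{\rho_{obj}}{\rho_f}
fraction = 750.4/1000 = 0.7504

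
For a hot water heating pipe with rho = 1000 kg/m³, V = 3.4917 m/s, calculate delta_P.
Formula: V = \sqrt{\frac{2 \Delta P}{\rho}}
Substituting knowns: 3.4917 = √(2·(delta_P·1000)/1000)
Solving for delta_P: delta_P = 3.4917²·1000/2/1000 = 6.096 kPa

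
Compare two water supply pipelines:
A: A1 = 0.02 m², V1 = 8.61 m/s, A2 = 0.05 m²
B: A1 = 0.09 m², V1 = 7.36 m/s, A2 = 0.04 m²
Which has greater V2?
V2(A) = 3.444 m/s, V2(B) = 16.56 m/s. Answer: B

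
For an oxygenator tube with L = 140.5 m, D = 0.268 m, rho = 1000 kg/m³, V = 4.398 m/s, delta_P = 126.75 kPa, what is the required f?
Formula: \Delta P = f \frac{L}{D} \frac{\rho V^2}{2}
Substituting knowns: 126.75 = f·(140.5/0.268)·0.5·1000·4.398²/1000
Solving for f: f = (126.75·1000)/((140.5/0.268)·0.5·1000·4.398²) = 0.025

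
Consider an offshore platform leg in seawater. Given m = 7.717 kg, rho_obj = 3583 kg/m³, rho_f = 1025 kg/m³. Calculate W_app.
Formula: W_{app} = mg\left(1 - \frac{\rho_f}{\rho_{obj}}\right)
W_app = 7.717·9.81·(1 − 1025/3583) = 54.05 N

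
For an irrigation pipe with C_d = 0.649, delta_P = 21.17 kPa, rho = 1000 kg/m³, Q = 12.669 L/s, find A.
Formula: Q = C_d A \sqrt{\frac{2 \Delta P}{\rho}}
Substituting knowns: 12.669 = 0.649·A·√(2·(21.17·1000)/1000)·1000
Solving for A: A = (12.669/1000)/(0.649·√(2·(21.17·1000)/1000)) = 0.003 m²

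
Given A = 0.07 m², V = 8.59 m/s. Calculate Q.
Formula: Q = A V
Q = 0.07·8.59·1000 = 601.3 L/s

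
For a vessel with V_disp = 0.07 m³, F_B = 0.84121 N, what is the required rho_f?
Formula: F_B = \rho_f g V_{disp}
Substituting knowns: 0.84121 = rho_f·9.81·0.07
Solving for rho_f: rho_f = 0.84121/(9.81·0.07) = 1.225 kg/m³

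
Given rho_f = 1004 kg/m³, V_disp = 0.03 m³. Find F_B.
Formula: F_B = \rho_f g V_{disp}
F_B = 1004·9.81·0.03 = 295.5 N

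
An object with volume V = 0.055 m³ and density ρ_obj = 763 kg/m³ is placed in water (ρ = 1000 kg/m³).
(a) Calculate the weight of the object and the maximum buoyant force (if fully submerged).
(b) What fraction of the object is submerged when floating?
(a) W=rho_obj*g*V=763*9.81*0.055=411.7 N; F_B(max)=rho*g*V=1000*9.81*0.055=539.5 N
(b) Floating fraction=rho_obj/rho=763/1000=0.763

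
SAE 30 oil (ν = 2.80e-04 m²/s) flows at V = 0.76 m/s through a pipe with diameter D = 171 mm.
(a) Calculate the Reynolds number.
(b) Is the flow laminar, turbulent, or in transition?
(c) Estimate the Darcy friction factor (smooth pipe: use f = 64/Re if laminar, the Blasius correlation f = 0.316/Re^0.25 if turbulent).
(a) Re = V·D/ν = 0.76·0.171/2.80e-04 = 464.14
(b) Flow regime: laminar (Re < 2300)
(c) Friction factor: f = 64/Re = 64/464.14 = 0.1379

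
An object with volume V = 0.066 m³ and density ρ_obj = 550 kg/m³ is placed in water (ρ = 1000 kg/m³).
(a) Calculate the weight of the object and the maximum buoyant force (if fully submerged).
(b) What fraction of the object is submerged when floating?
(a) W=rho_obj*g*V=550*9.81*0.066=356.1 N; F_B(max)=rho*g*V=1000*9.81*0.066=647.5 N
(b) Floating fraction=rho_obj/rho=550/1000=0.550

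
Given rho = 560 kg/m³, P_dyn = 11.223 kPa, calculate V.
Formula: P_{dyn} = \frac{1}{2} \rho V^2
Substituting knowns: 11.223 = 0.5·560·V²/1000
Solving for V: V = √(2·(11.223·1000)/560) = 6.331 m/s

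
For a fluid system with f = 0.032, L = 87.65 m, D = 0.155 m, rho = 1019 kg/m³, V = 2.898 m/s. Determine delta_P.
Formula: \Delta P = f \frac{L}{D} \frac{\rho V^2}{2}
delta_P = 0.032·(87.65/0.155)·0.5·1019·2.898²/1000 = 77.43 kPa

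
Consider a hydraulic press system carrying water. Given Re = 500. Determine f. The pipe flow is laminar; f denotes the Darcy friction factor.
Formula: f = \frac{64}{Re}
f = 64/500 = 0.128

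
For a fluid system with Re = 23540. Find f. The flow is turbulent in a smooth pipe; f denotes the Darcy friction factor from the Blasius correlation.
Formula: f = \frac{0.316}{Re^{0.25}}
f = 0.316/23540^0.25 = 0.02551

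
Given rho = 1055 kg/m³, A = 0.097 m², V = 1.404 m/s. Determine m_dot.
Formula: \dot{m} = \rho A V
m_dot = 1055·0.097·1.404 = 143.7 kg/s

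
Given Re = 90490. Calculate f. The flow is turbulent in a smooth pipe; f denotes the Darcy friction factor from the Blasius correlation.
Formula: f = \frac{0.316}{Re^{0.25}}
f = 0.316/90490^0.25 = 0.01822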